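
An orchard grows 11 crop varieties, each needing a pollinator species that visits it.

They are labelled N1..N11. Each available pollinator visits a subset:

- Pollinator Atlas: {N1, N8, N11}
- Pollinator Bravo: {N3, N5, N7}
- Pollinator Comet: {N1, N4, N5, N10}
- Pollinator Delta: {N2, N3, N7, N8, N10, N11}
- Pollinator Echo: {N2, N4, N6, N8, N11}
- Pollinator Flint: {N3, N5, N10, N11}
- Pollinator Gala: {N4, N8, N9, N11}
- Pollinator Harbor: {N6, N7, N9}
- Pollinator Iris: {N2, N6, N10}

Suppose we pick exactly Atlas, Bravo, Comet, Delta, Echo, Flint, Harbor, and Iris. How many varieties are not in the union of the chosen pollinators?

0

Union of Atlas, Bravo, Comet, Delta, Echo, Flint, Harbor, Iris = {N1, N2, N3, N4, N5, N6, N7, N8, N9, N10, N11} — that's every variety, so 0 are uncovered.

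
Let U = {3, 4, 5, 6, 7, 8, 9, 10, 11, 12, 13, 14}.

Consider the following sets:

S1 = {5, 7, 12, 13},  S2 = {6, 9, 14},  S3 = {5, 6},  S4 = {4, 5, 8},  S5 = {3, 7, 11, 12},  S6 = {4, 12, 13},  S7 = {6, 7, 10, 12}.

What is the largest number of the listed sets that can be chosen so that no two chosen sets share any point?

3

S2, S4, S5 are pairwise disjoint (S2={6,9,14}; S4={4,5,8}; S5={3,7,11,12}).
Every remaining set overlaps one of these, and no 4 of the listed sets are pairwise disjoint, so 3 is the maximum.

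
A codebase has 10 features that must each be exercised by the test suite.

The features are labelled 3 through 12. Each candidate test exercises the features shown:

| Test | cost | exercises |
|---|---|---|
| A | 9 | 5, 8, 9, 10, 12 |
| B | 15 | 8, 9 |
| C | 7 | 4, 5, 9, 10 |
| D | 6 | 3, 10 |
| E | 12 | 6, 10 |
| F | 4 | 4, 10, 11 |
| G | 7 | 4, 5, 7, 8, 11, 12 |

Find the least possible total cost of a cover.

32

C, D, E, G together cover every feature (C ∪ D ∪ E ∪ G = {3, 4, 5, 6, 7, 8, 9, 10, 11, 12}); total cost 7 + 6 + 12 + 7 = 32.
No covering selection has total cost below 32.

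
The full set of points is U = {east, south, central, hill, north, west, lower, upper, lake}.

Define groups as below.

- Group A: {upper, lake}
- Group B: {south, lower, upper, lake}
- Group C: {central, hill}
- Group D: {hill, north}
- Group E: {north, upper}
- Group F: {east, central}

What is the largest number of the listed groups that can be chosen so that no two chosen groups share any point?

3

B, D, F are pairwise disjoint (B={south,lower,upper,lake}; D={hill,north}; F={east,central}).
Every remaining group overlaps one of these, and no 4 of the listed groups are pairwise disjoint, so 3 is the maximum.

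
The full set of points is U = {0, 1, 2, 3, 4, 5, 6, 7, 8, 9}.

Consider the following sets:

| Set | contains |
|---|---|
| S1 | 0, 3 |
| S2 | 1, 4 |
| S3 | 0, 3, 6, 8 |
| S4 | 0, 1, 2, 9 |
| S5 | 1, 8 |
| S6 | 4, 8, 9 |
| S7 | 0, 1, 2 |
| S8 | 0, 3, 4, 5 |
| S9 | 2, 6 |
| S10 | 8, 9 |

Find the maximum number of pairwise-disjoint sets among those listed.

4

S1, S2, S9, S10 are pairwise disjoint (S1={0,3}; S2={1,4}; S9={2,6}; S10={8,9}).
Every remaining set overlaps one of these, and no 5 of the listed sets are pairwise disjoint, so 4 is the maximum.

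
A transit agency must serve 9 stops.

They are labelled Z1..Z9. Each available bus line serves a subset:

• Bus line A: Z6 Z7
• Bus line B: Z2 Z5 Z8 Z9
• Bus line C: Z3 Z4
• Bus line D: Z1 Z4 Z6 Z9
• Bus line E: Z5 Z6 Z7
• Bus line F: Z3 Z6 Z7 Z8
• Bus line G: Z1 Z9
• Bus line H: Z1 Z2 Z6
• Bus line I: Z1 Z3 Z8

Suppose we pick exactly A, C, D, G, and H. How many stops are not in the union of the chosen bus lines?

Union of A, C, D, G, H = {Z1, Z2, Z3, Z4, Z6, Z7, Z9}.
Not covered: Z5, Z8 — 2 stops.

2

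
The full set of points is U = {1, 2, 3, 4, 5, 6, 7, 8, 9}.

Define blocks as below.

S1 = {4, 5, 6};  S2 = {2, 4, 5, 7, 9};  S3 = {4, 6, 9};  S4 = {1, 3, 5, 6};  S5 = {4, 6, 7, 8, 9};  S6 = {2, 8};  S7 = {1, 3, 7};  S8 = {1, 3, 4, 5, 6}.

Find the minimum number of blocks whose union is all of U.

3

S4, S5, and S6 cover everything between them: the union {1, 2, 3, 4, 5, 6, 7, 8, 9} is all of U.
No 2 of the 8 blocks cover everything (all 28 combinations miss at least one point), so 3 is optimal.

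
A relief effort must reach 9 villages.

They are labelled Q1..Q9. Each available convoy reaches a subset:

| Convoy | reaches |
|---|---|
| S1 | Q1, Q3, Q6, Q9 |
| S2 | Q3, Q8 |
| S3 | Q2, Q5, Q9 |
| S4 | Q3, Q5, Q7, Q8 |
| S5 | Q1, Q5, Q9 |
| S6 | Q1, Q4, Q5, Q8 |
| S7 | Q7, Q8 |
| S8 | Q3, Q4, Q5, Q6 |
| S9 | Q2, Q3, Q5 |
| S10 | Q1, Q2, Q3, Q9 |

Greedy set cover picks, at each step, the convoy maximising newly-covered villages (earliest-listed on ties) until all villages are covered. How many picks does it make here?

4

Greedy: pick S1 (covers 4 new) → pick S4 (covers 3 new) → pick S3 (covers 1 new) → pick S6 (covers 1 new). Total picks: 4.
(The true minimum cover uses only 3 convoys, so greedy is not optimal here.)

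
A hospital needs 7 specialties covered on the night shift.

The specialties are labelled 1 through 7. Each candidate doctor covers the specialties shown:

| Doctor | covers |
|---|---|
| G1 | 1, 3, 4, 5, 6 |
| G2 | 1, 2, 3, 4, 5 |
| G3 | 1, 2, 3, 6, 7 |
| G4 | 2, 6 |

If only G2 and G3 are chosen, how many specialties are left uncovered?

0

Union of G2, G3 = {1, 2, 3, 4, 5, 6, 7} — that's every specialty, so 0 are uncovered.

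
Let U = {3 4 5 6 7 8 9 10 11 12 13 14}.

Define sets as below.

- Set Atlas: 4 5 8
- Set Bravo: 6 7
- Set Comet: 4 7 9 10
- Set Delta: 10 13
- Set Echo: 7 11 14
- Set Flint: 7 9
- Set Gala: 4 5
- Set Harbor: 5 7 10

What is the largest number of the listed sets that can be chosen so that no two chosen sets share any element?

Atlas, Bravo, Delta are pairwise disjoint (Atlas={4,5,8}; Bravo={6,7}; Delta={10,13}).
Every remaining set overlaps one of these, and no 4 of the listed sets are pairwise disjoint, so 3 is the maximum.

3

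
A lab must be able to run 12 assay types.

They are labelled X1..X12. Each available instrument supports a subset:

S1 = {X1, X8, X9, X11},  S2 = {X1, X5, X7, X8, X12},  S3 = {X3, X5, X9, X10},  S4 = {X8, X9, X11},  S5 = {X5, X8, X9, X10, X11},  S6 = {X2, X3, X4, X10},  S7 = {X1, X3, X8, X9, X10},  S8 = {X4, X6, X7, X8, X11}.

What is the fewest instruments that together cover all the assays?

4

Take {S2, S3, S6, S8}. Their union is {X1, X2, X3, X4, X5, X6, X7, X8, X9, X10, X11, X12}, which is all 12 assays.
No 3 of the 8 instruments cover everything (all 56 combinations miss at least one assay), so 4 is optimal.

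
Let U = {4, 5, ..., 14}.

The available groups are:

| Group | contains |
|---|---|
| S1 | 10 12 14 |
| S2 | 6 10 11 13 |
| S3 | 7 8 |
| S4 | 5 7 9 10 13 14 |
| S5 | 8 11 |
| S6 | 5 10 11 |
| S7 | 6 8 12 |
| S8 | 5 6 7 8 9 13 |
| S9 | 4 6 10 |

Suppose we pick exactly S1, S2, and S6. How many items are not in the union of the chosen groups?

4

Union of S1, S2, S6 = {5, 6, 10, 11, 12, 13, 14}.
Not covered: 4, 7, 8, 9 — 4 items.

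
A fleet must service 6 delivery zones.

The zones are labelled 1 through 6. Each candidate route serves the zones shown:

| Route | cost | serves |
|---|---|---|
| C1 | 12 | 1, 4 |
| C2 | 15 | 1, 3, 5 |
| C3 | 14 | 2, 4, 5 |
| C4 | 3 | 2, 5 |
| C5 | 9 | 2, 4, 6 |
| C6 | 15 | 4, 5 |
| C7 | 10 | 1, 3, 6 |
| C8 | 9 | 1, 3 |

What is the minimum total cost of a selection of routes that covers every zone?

21

C4, C5, C8 together cover every zone (C4 ∪ C5 ∪ C8 = {1, 2, 3, 4, 5, 6}); total cost 3 + 9 + 9 = 21.
The greedy pick C4, C7, C5 costs 22; no covering selection beats 21.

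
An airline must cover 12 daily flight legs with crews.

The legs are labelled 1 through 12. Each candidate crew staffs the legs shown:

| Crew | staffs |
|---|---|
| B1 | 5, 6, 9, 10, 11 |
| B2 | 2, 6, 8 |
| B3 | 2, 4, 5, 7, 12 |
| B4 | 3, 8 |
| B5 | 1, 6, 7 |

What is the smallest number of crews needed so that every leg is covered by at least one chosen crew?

4

Take {B1, B3, B4, B5}. Their union is {1, 2, 3, 4, 5, 6, 7, 8, 9, 10, 11, 12}, which is all 12 legs.
Only B5 contains 1, so B5 is forced; the remaining 9 legs need at least 3 more crews (each remaining crew adds at most 4) — so at least 4 crews are needed, and 4 is optimal.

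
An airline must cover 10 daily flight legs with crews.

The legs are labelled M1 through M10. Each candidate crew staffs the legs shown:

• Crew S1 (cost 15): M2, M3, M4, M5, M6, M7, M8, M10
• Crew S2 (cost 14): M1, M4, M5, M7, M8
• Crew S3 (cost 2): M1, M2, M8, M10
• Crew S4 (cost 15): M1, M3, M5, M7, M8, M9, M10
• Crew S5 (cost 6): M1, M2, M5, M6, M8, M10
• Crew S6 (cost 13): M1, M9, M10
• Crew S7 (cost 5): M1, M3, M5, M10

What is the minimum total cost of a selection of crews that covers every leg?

S1, S6 together cover every leg (S1 ∪ S6 = {M1, M2, M3, M4, M5, M6, M7, M8, M9, M10}); total cost 15 + 13 = 28.
The greedy pick S3, S7, S1, S6 costs 35; no covering selection beats 28.

28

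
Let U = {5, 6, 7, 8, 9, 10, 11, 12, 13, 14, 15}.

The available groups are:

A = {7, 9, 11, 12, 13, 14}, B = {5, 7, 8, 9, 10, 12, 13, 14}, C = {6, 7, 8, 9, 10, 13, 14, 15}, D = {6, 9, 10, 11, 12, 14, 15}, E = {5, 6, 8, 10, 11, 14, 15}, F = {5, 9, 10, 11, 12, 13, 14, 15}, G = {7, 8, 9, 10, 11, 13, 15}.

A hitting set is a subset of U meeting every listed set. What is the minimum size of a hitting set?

Take H = {8, 12}. Each listed group contains at least one of these, so H is a hitting set of size 2.
No single point lies in every group, so at least 2 are needed and 2 is optimal.

2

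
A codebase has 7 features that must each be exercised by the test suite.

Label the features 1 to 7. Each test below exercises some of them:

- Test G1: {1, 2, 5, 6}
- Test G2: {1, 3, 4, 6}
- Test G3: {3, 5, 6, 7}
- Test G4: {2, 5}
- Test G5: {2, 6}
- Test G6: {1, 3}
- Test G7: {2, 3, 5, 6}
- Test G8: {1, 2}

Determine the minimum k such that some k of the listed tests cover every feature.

3

Take {G2, G3, G7}. Their union is {1, 2, 3, 4, 5, 6, 7}, which is all 7 features.
Only G2 contains 4, so G2 is forced; the remaining 3 features need at least 2 more tests (each remaining test adds at most 2) — so at least 3 tests are needed, and 3 is optimal.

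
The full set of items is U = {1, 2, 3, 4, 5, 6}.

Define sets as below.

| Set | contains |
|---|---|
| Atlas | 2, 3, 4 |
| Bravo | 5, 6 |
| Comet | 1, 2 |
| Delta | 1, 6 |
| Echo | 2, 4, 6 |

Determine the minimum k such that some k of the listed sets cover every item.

3

Atlas and Bravo and Delta together: Atlas ∪ Bravo ∪ Delta = {1, 2, 3, 4, 5, 6} — every item is covered.
Only Atlas contains 3, so Atlas is forced; the remaining 3 items need at least 2 more sets (each remaining set adds at most 2) — so at least 3 sets are needed, and 3 is optimal.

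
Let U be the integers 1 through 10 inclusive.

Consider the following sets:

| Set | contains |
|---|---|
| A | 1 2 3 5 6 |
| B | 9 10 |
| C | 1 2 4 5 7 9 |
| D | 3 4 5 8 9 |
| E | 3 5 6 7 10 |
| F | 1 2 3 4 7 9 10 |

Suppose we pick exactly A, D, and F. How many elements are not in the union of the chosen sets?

0

Union of A, D, F = {1, 2, 3, 4, 5, 6, 7, 8, 9, 10} — that's every element, so 0 are uncovered.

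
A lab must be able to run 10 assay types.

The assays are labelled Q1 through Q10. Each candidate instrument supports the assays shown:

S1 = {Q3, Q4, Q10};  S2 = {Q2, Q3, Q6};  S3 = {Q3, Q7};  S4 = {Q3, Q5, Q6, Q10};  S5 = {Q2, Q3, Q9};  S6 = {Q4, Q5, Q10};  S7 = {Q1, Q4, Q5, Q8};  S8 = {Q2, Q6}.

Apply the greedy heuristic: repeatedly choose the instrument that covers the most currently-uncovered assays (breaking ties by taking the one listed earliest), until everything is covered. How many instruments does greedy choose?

4

Greedy: pick S4 (covers 4 new) → pick S7 (covers 3 new) → pick S5 (covers 2 new) → pick S3 (covers 1 new). Total picks: 4.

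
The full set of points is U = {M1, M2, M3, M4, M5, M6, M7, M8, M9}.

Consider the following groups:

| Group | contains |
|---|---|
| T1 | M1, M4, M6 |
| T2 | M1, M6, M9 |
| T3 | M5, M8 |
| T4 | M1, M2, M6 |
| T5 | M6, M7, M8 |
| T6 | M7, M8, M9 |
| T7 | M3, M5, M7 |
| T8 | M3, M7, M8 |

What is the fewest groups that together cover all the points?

4

T1 and T4 and T6 and T7 together: T1 ∪ T4 ∪ T6 ∪ T7 = {M1, M2, M3, M4, M5, M6, M7, M8, M9} — every point is covered.
No 3 of the 8 groups cover everything (all 56 combinations miss at least one point), so 4 is optimal.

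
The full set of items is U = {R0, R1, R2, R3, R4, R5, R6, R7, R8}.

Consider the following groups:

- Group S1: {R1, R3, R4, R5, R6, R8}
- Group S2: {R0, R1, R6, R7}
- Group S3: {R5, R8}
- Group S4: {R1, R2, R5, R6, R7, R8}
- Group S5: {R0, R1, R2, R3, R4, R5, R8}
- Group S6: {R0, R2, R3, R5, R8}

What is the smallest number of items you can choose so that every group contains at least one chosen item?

H = {R5, R6} meets every group (each contains at least one member of H), and |H| = 2.
The groups S2, S3 are pairwise disjoint, so any hitting set needs a separate item for each — at least 2. Hence 2 is optimal.

2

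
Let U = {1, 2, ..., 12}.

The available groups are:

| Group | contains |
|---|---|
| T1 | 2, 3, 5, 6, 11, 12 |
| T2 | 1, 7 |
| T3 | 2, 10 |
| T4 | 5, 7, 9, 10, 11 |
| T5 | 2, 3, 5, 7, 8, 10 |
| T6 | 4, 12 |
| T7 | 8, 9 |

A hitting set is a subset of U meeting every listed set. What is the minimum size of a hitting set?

4

H = {2, 4, 7, 9} meets every group (each contains at least one member of H), and |H| = 4.
The groups T2, T3, T6, T7 are pairwise disjoint, so any hitting set needs a separate item for each — at least 4. Hence 4 is optimal.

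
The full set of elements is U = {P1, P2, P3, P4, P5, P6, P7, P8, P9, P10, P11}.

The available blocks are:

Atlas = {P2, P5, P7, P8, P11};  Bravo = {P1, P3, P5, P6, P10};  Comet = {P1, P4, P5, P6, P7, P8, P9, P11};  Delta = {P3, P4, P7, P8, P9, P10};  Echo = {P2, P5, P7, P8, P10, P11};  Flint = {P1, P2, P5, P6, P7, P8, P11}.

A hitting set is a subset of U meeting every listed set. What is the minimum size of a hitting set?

H = {P3, P7} meets every block (each contains at least one member of H), and |H| = 2.
No single element lies in every block, so at least 2 are needed and 2 is optimal.

2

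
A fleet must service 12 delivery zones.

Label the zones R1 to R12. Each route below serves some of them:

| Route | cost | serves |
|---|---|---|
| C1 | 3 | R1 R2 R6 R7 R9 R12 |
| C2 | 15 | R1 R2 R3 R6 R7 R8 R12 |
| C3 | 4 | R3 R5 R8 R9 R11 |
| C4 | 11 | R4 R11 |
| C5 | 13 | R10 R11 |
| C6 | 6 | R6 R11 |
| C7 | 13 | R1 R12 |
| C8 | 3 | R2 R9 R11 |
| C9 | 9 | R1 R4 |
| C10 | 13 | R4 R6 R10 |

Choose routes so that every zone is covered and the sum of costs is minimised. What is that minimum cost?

C1, C3, C10 together cover every zone (C1 ∪ C3 ∪ C10 = {R1, R2, R3, R4, R5, R6, R7, R8, R9, R10, R11, R12}); total cost 3 + 4 + 13 = 20.
No covering selection has total cost below 20.

20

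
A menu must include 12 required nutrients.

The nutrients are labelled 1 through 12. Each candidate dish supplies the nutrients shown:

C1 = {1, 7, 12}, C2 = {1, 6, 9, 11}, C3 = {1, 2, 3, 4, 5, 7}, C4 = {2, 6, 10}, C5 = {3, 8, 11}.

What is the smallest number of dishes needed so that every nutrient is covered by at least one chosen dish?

Take {C1, C2, C3, C4, C5}. Their union is {1, 2, 3, 4, 5, 6, 7, 8, 9, 10, 11, 12}, which is all 12 nutrients.
No 4 of the 5 dishes cover everything (all 5 combinations miss at least one nutrient), so 5 is optimal.

5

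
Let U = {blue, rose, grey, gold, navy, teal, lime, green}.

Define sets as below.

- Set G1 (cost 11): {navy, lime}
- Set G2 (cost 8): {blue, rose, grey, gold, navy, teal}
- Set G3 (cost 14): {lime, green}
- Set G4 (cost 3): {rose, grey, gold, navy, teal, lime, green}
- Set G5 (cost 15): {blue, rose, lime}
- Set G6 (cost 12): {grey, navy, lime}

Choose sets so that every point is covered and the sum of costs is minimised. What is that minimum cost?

G2, G4 together cover every point (G2 ∪ G4 = {blue, rose, grey, gold, navy, teal, lime, green}); total cost 8 + 3 = 11.
No covering selection has total cost below 11.

11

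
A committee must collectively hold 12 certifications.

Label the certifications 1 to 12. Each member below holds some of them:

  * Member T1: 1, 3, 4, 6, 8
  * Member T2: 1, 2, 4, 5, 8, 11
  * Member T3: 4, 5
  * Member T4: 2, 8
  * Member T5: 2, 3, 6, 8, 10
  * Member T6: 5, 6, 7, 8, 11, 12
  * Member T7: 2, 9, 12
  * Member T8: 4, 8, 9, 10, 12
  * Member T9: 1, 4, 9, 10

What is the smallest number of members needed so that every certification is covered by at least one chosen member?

T5 and T6 and T9 together: T5 ∪ T6 ∪ T9 = {1, 2, 3, 4, 5, 6, 7, 8, 9, 10, 11, 12} — every certification is covered.
Only T6 contains 7, so T6 is forced; the remaining 6 certifications need at least 2 more members (each remaining member adds at most 4) — so at least 3 members are needed, and 3 is optimal.

3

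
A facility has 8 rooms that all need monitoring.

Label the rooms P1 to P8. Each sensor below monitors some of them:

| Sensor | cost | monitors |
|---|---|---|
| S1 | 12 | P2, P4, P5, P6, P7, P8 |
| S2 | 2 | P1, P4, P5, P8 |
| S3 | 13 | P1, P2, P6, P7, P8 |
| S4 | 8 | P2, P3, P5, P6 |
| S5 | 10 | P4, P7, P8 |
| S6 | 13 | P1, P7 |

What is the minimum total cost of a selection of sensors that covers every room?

20

S2, S4, S5 together cover every room (S2 ∪ S4 ∪ S5 = {P1, P2, P3, P4, P5, P6, P7, P8}); total cost 2 + 8 + 10 = 20.
No covering selection has total cost below 20.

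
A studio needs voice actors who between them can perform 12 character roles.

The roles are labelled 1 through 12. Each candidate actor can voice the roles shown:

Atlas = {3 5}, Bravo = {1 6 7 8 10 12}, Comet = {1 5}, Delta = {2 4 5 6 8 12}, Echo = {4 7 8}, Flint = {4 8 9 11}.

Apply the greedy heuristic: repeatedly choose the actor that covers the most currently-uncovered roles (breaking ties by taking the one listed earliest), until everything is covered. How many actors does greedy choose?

4

Greedy: pick Bravo (covers 6 new) → pick Delta (covers 3 new) → pick Flint (covers 2 new) → pick Atlas (covers 1 new). Total picks: 4.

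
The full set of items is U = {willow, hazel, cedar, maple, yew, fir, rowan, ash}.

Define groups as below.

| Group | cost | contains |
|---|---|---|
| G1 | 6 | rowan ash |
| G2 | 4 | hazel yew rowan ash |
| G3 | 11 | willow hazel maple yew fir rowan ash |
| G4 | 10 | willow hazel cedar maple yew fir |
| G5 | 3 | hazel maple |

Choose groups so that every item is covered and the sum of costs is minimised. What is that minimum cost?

14

G2, G4 together cover every item (G2 ∪ G4 = {willow, hazel, cedar, maple, yew, fir, rowan, ash}); total cost 4 + 10 = 14.
No covering selection has total cost below 14.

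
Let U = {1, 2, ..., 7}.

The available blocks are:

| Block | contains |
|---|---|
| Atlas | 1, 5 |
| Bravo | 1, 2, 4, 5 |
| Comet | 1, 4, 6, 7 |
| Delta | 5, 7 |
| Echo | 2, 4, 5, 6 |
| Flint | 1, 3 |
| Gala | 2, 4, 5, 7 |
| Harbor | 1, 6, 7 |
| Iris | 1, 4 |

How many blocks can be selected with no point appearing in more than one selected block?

2

Flint, Gala are pairwise disjoint (Flint={1,3}; Gala={2,4,5,7}).
Every remaining block overlaps one of these, and no 3 of the listed blocks are pairwise disjoint, so 2 is the maximum.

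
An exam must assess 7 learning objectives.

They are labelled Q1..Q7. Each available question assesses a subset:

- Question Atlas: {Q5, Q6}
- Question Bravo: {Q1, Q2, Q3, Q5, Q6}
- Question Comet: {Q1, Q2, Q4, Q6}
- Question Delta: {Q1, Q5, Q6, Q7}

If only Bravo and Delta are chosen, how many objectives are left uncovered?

1

Union of Bravo, Delta = {Q1, Q2, Q3, Q5, Q6, Q7}.
Not covered: Q4 — 1 objective.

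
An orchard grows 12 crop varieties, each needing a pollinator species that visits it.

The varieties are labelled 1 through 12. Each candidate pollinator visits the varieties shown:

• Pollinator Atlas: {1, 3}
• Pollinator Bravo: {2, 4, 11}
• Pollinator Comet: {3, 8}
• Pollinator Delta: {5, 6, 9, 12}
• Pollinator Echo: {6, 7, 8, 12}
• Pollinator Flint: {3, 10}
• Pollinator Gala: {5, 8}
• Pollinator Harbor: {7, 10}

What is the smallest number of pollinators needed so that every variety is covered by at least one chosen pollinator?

5

Atlas and Bravo and Comet and Delta and Harbor together: Atlas ∪ Bravo ∪ Comet ∪ Delta ∪ Harbor = {1, 2, 3, 4, 5, 6, 7, 8, 9, 10, 11, 12} — every variety is covered.
No 4 of the 8 pollinators cover everything (all 70 combinations miss at least one variety), so 5 is optimal.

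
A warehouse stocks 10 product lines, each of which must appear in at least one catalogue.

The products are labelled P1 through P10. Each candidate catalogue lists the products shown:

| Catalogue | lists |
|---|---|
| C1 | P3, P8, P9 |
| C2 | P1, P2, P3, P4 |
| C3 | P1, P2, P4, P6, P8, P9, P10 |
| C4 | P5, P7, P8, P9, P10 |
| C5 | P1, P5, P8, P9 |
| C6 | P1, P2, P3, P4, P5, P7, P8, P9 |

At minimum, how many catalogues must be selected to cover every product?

Take {C3, C6}. Their union is {P1, P2, P3, P4, P5, P6, P7, P8, P9, P10}, which is all 10 products.
No single catalogue has all 10 products (the largest, C6, has 8), so 2 is optimal.

2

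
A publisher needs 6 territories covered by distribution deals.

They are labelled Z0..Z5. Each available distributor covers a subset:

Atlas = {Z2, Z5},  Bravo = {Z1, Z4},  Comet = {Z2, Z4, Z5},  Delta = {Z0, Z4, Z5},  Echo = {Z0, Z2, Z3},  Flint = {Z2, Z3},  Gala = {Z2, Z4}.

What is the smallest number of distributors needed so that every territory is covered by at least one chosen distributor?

Take {Atlas, Bravo, Echo}. Their union is {Z0, Z1, Z2, Z3, Z4, Z5}, which is all 6 territories.
Only Bravo contains Z1, so Bravo is forced; the remaining 4 territories need at least 2 more distributors (each remaining distributor adds at most 3) — so at least 3 distributors are needed, and 3 is optimal.

3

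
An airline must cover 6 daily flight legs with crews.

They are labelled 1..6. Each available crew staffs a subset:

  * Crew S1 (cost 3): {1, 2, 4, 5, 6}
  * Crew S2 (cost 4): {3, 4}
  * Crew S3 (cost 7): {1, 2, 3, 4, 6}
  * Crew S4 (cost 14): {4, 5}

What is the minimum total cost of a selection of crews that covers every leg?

7

S1, S2 together cover every leg (S1 ∪ S2 = {1, 2, 3, 4, 5, 6}); total cost 3 + 4 = 7.
No covering selection has total cost below 7.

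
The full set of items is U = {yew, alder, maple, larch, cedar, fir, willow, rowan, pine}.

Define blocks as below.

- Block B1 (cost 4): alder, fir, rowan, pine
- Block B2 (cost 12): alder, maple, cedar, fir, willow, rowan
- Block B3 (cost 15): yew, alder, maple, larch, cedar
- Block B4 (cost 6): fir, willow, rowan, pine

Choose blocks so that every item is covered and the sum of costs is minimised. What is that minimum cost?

21

B3, B4 together cover every item (B3 ∪ B4 = {yew, alder, maple, larch, cedar, fir, willow, rowan, pine}); total cost 15 + 6 = 21.
The greedy pick B1, B3, B4 costs 25; no covering selection beats 21.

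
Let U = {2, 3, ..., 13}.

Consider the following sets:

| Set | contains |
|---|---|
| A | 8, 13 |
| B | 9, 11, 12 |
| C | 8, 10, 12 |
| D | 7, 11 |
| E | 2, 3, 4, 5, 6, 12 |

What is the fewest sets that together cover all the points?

5

Take {A, B, C, D, E}. Their union is {2, 3, 4, 5, 6, 7, 8, 9, 10, 11, 12, 13}, which is all 12 points.
No 4 of the 5 sets cover everything (all 5 combinations miss at least one point), so 5 is optimal.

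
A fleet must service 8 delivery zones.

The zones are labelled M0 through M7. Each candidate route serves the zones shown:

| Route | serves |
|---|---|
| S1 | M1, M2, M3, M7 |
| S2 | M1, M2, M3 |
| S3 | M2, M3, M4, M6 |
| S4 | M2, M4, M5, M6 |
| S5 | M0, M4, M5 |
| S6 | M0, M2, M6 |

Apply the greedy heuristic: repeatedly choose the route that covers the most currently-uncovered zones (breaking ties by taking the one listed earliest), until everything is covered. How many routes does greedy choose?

Greedy: pick S1 (covers 4 new) → pick S4 (covers 3 new) → pick S5 (covers 1 new). Total picks: 3.

3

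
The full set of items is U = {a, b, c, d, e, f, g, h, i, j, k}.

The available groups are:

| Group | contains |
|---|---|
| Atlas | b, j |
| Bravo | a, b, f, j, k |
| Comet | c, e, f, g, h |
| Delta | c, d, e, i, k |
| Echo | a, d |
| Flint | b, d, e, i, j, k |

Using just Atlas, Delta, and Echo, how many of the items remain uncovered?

Union of Atlas, Delta, Echo = {a, b, c, d, e, i, j, k}.
Not covered: f, g, h — 3 items.

3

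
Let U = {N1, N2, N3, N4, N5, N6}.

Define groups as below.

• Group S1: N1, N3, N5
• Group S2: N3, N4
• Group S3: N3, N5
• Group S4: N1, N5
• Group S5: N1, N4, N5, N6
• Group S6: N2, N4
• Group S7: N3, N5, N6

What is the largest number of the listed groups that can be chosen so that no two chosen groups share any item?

2

S3, S6 are pairwise disjoint (S3={N3,N5}; S6={N2,N4}).
Every remaining group overlaps one of these, and no 3 of the listed groups are pairwise disjoint, so 2 is the maximum.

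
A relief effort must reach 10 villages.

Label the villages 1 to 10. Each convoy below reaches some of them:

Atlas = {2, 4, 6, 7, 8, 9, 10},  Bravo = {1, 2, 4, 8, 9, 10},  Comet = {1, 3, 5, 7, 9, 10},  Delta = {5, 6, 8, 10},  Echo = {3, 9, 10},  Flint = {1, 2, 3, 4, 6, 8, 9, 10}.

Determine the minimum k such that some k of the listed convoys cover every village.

2

Take {Comet, Flint}. Their union is {1, 2, 3, 4, 5, 6, 7, 8, 9, 10}, which is all 10 villages.
No single convoy has all 10 villages (the largest, Flint, has 8), so 2 is optimal.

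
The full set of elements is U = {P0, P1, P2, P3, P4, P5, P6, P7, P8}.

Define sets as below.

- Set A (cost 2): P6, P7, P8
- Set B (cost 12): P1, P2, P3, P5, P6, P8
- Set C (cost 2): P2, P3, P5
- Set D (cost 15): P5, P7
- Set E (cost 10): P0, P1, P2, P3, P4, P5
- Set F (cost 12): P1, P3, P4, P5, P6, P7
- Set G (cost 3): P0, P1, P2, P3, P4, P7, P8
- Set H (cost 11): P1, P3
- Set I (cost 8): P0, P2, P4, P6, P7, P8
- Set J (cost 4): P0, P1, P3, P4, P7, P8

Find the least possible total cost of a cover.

A, C, G together cover every element (A ∪ C ∪ G = {P0, P1, P2, P3, P4, P5, P6, P7, P8}); total cost 2 + 2 + 3 = 7.
No covering selection has total cost below 7.

7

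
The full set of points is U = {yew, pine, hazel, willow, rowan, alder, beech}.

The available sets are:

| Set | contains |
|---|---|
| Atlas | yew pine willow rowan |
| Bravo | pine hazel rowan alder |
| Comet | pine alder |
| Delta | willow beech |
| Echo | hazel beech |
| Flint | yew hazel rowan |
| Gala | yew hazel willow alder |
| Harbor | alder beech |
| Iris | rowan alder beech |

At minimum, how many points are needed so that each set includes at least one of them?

H = {yew, pine, beech} meets every set (each contains at least one member of H), and |H| = 3.
The sets Comet, Delta, Flint are pairwise disjoint, so any hitting set needs a separate point for each — at least 3. Hence 3 is optimal.

3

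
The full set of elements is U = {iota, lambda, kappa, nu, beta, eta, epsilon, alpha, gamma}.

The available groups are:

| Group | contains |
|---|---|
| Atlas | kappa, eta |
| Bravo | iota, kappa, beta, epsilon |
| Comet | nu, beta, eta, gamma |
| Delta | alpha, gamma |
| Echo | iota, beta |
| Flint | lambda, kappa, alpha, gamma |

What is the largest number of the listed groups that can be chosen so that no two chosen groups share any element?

3

Atlas, Delta, Echo are pairwise disjoint (Atlas={kappa,eta}; Delta={alpha,gamma}; Echo={iota,beta}).
Every remaining group overlaps one of these, and no 4 of the listed groups are pairwise disjoint, so 3 is the maximum.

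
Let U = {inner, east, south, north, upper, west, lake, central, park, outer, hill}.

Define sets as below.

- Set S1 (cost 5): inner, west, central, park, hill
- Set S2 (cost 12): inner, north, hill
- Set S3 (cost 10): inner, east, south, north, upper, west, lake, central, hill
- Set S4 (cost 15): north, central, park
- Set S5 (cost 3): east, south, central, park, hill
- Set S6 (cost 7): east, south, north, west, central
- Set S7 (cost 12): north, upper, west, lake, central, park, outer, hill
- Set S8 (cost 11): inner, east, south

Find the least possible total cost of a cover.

20

S1, S5, S7 together cover every item (S1 ∪ S5 ∪ S7 = {inner, east, south, north, upper, west, lake, central, park, outer, hill}); total cost 5 + 3 + 12 = 20.
The greedy pick S5, S3, S7 costs 25; no covering selection beats 20.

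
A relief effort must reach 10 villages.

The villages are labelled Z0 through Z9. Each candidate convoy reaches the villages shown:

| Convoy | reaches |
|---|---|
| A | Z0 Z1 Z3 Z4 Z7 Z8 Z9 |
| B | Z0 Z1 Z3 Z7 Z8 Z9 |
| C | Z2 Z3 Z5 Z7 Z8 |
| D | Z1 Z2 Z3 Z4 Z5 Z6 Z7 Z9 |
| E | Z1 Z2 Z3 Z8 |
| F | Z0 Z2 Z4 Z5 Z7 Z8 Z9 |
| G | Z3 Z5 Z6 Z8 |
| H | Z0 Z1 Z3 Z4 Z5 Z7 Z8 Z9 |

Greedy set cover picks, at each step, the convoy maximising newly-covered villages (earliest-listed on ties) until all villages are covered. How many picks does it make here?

Greedy: pick D (covers 8 new) → pick A (covers 2 new). Total picks: 2.

2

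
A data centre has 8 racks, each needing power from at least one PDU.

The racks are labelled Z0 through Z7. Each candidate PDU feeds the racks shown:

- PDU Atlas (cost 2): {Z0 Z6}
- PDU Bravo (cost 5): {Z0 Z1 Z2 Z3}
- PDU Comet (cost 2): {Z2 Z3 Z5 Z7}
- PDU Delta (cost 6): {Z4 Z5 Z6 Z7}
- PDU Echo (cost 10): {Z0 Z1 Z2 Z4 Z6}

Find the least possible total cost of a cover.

11

Bravo, Delta together cover every rack (Bravo ∪ Delta = {Z0, Z1, Z2, Z3, Z4, Z5, Z6, Z7}); total cost 5 + 6 = 11.
The greedy pick Comet, Atlas, Bravo, Delta costs 15; no covering selection beats 11.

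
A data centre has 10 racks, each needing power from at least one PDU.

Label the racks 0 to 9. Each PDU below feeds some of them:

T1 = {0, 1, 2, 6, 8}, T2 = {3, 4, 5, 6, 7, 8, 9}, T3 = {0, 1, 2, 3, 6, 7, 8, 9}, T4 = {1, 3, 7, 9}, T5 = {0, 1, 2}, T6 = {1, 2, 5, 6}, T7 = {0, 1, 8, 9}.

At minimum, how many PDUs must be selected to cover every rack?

2

Take {T2, T3}. Their union is {0, 1, 2, 3, 4, 5, 6, 7, 8, 9}, which is all 10 racks.
No single PDU has all 10 racks (the largest, T3, has 8), so 2 is optimal.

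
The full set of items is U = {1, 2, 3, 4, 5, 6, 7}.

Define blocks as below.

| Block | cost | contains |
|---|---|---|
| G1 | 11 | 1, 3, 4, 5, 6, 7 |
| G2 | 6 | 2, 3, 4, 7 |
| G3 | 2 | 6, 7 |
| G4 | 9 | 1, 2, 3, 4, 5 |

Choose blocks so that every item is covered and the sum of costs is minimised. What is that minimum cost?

G3, G4 together cover every item (G3 ∪ G4 = {1, 2, 3, 4, 5, 6, 7}); total cost 2 + 9 = 11.
No covering selection has total cost below 11.

11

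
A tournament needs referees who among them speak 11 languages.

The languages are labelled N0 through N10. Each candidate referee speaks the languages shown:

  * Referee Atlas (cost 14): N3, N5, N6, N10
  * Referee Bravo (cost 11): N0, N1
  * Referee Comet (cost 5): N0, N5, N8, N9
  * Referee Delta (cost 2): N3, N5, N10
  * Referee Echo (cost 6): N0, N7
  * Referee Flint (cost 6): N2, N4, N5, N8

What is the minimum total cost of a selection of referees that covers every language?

Atlas, Bravo, Comet, Echo, Flint together cover every language (Atlas ∪ Bravo ∪ Comet ∪ Echo ∪ Flint = {N0, N1, N2, N3, N4, N5, N6, N7, N8, N9, N10}); total cost 14 + 11 + 5 + 6 + 6 = 42.
The greedy pick Delta, Comet, Flint, Echo, Bravo, Atlas costs 44; no covering selection beats 42.

42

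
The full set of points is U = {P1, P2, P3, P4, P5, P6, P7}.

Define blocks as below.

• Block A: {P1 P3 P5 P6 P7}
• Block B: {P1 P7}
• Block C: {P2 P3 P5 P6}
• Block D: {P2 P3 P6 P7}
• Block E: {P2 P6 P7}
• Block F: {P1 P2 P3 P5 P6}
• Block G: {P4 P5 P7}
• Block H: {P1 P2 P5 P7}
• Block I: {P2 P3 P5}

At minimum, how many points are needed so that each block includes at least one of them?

Take T = {P3, P7}. Each listed block contains at least one of these, so T is a hitting set of size 2.
The blocks B, I are pairwise disjoint, so any hitting set needs a separate point for each — at least 2. Hence 2 is optimal.

2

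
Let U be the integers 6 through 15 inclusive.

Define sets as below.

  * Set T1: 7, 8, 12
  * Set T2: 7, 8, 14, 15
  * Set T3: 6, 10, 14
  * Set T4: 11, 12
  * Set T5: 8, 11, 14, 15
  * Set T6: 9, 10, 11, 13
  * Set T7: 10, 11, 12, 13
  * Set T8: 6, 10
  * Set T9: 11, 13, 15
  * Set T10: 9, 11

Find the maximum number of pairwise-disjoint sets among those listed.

3

T1, T3, T9 are pairwise disjoint (T1={7,8,12}; T3={6,10,14}; T9={11,13,15}).
Every remaining set overlaps one of these, and no 4 of the listed sets are pairwise disjoint, so 3 is the maximum.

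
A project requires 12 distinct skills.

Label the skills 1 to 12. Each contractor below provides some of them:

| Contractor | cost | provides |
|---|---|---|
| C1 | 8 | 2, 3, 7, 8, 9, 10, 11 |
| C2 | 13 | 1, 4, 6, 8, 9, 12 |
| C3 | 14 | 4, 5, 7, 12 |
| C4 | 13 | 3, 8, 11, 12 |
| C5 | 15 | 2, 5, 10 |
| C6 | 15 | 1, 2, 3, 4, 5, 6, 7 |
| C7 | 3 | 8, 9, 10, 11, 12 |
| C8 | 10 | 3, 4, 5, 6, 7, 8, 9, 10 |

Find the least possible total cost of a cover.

C6, C7 together cover every skill (C6 ∪ C7 = {1, 2, 3, 4, 5, 6, 7, 8, 9, 10, 11, 12}); total cost 15 + 3 = 18.
The greedy pick C7, C8, C6 costs 28; no covering selection beats 18.

18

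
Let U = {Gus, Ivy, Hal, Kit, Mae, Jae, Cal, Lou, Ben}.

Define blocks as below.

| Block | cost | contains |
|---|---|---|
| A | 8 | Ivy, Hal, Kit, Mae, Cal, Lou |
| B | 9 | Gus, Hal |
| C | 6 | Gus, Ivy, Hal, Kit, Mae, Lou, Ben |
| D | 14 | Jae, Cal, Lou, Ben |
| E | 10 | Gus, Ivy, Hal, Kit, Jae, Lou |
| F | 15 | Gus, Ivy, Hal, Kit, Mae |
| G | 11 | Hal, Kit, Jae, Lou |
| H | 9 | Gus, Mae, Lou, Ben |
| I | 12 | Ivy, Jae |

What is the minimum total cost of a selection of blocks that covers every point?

20

C, D together cover every point (C ∪ D = {Gus, Ivy, Hal, Kit, Mae, Jae, Cal, Lou, Ben}); total cost 6 + 14 = 20.
No covering selection has total cost below 20.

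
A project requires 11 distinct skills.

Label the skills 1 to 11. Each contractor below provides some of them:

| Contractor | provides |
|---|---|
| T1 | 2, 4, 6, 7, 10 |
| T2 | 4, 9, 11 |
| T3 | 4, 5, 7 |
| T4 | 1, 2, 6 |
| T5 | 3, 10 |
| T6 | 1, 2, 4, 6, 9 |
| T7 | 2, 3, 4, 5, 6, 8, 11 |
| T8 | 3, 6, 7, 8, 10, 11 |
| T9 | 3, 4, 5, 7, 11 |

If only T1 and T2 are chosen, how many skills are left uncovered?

4

Union of T1, T2 = {2, 4, 6, 7, 9, 10, 11}.
Not covered: 1, 3, 5, 8 — 4 skills.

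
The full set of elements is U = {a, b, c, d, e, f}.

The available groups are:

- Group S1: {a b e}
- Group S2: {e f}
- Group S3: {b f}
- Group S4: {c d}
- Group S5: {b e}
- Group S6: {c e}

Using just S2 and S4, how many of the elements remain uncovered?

2

Union of S2, S4 = {c, d, e, f}.
Not covered: a, b — 2 elements.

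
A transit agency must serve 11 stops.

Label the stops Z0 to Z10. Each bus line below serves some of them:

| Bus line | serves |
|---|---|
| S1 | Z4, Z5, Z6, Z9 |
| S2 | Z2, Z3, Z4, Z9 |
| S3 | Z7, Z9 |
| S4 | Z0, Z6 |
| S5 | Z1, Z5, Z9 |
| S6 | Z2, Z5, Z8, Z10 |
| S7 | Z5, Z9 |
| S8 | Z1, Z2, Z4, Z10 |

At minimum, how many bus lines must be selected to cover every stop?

Take {S2, S3, S4, S6, S8}. Their union is {Z0, Z1, Z2, Z3, Z4, Z5, Z6, Z7, Z8, Z9, Z10}, which is all 11 stops.
No 4 of the 8 bus lines cover everything (all 70 combinations miss at least one stop), so 5 is optimal.

5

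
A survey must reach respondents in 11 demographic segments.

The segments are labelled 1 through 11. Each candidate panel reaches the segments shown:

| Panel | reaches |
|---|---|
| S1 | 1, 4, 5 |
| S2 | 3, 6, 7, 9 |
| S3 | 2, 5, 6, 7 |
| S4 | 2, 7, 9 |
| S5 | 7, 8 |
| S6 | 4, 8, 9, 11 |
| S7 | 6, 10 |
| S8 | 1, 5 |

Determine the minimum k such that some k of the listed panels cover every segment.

5

Take {S2, S4, S6, S7, S8}. Their union is {1, 2, 3, 4, 5, 6, 7, 8, 9, 10, 11}, which is all 11 segments.
No 4 of the 8 panels cover everything (all 70 combinations miss at least one segment), so 5 is optimal.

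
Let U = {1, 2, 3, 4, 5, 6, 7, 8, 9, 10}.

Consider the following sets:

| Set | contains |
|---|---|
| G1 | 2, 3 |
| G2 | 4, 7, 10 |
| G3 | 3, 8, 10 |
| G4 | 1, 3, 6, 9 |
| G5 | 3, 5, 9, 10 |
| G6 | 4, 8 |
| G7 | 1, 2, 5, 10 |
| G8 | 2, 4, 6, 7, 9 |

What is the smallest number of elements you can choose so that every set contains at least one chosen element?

3

H = {1, 3, 4} meets every set (each contains at least one member of H), and |H| = 3.
No choice of 2 elements meets every set, so 3 is the minimum.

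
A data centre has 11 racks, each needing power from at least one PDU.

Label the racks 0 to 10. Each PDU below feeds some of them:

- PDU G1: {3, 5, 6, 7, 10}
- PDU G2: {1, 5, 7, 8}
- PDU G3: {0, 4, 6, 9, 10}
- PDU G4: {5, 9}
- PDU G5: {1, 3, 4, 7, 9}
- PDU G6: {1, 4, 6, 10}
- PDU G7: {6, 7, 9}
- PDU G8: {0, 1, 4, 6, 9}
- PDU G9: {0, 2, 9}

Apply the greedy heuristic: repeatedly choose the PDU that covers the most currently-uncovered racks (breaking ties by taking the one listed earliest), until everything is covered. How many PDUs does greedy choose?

4

Greedy: pick G1 (covers 5 new) → pick G8 (covers 4 new) → pick G2 (covers 1 new) → pick G9 (covers 1 new). Total picks: 4.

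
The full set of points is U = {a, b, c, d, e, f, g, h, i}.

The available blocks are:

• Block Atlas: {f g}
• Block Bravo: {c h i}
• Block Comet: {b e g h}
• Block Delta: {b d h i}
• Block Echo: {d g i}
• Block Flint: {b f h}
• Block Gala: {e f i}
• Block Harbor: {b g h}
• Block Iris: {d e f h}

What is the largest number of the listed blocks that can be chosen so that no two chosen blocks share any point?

2

Echo, Flint are pairwise disjoint (Echo={d,g,i}; Flint={b,f,h}).
Every remaining block overlaps one of these, and no 3 of the listed blocks are pairwise disjoint, so 2 is the maximum.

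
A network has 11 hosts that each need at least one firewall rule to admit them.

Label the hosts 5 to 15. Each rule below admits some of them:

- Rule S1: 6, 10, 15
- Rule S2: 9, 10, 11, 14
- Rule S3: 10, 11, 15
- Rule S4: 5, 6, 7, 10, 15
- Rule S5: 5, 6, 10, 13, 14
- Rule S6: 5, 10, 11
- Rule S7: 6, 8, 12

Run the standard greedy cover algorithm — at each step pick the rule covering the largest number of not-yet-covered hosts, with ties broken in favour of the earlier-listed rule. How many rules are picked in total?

Greedy: pick S4 (covers 5 new) → pick S2 (covers 3 new) → pick S7 (covers 2 new) → pick S5 (covers 1 new). Total picks: 4.

4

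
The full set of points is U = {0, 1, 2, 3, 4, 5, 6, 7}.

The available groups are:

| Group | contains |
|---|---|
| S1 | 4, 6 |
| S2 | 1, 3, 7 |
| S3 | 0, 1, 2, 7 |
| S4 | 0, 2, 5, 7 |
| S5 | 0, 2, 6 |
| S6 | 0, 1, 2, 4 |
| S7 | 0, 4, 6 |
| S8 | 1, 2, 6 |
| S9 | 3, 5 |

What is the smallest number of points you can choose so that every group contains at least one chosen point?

3

H = {2, 3, 6} meets every group (each contains at least one member of H), and |H| = 3.
The groups S1, S3, S9 are pairwise disjoint, so any hitting set needs a separate point for each — at least 3. Hence 3 is optimal.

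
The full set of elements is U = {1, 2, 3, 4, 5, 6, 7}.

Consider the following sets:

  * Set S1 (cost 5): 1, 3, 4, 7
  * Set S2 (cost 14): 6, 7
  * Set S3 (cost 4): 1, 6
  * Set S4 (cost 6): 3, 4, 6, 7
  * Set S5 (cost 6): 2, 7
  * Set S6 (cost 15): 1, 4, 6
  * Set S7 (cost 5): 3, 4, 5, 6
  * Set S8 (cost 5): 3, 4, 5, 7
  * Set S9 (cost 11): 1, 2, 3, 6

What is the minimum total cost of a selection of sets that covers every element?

S3, S5, S8 together cover every element (S3 ∪ S5 ∪ S8 = {1, 2, 3, 4, 5, 6, 7}); total cost 4 + 6 + 5 = 15.
The greedy pick S1, S7, S5 costs 16; no covering selection beats 15.

15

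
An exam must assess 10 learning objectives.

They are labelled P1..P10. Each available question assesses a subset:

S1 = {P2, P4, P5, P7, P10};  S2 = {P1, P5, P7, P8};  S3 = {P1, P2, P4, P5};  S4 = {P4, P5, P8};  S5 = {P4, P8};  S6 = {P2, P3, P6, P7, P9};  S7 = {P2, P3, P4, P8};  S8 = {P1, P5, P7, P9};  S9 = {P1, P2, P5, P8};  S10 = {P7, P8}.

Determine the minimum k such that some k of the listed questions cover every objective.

3

S1 and S6 and S9 together: S1 ∪ S6 ∪ S9 = {P1, P2, P3, P4, P5, P6, P7, P8, P9, P10} — every objective is covered.
Only S6 contains P6, so S6 is forced; the remaining 5 objectives need at least 2 more questions (each remaining question adds at most 3) — so at least 3 questions are needed, and 3 is optimal.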